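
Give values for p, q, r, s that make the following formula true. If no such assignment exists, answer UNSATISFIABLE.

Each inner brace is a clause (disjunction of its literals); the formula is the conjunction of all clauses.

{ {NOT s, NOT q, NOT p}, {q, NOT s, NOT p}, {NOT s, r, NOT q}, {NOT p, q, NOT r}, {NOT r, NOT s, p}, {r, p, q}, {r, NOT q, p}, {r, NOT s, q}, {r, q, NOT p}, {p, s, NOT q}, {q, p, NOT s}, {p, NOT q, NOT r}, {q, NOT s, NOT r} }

p: false; q: false; r: true; s: false

Branch on s: set s = false.
Branch on p: set p = false.
Unit clause (NOT q) forces q = false.
Unit clause (r) forces r = true.
Every clause now holds.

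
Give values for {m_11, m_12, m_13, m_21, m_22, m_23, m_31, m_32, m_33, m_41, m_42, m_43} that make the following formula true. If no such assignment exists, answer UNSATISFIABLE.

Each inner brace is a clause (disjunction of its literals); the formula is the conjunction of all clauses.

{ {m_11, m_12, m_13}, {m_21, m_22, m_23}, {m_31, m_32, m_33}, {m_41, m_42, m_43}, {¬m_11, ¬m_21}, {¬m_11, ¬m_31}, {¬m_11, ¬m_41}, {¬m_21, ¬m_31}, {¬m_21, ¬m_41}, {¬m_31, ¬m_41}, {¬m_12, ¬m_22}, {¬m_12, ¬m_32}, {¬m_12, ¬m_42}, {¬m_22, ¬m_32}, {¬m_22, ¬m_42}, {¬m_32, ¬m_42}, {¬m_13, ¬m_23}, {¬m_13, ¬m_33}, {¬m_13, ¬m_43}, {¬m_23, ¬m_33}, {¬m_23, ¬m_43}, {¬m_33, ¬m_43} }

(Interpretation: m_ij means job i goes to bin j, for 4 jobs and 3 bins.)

Suppose m_11 = False.
Suppose m_12 = True.
Unit clause (¬m_22) forces m_22 = False.
Unit clause (¬m_32) forces m_32 = False.
Unit clause (¬m_42) forces m_42 = False.
Suppose m_21 = True.
Unit clause (¬m_31) forces m_31 = False.
Unit clause (m_33) forces m_33 = True.
Unit clause (¬m_41) forces m_41 = False.
Unit clause (m_43) forces m_43 = True.
Now (¬m_43) is unsatisfied and unit — conflict.
So m_21 must be the other value — set m_21 = False.
Unit clause (m_23) forces m_23 = True.
Unit clause (¬m_13) forces m_13 = False.
Unit clause (¬m_33) forces m_33 = False.
Unit clause (m_31) forces m_31 = True.
Unit clause (¬m_41) forces m_41 = False.
Unit clause (m_43) forces m_43 = True.
Now (¬m_43) is unsatisfied and unit — conflict.
Both values of m_21 lead to a conflict.
So m_12 must be the other value — set m_12 = False.
Unit clause (m_13) forces m_13 = True.
Unit clause (¬m_23) forces m_23 = False.
Unit clause (¬m_33) forces m_33 = False.
Unit clause (¬m_43) forces m_43 = False.
Suppose m_21 = True.
Unit clause (¬m_31) forces m_31 = False.
Unit clause (m_32) forces m_32 = True.
Unit clause (¬m_41) forces m_41 = False.
Unit clause (m_42) forces m_42 = True.
Now (¬m_42) is unsatisfied and unit — conflict.
So m_21 must be the other value — set m_21 = False.
Unit clause (m_22) forces m_22 = True.
Unit clause (¬m_32) forces m_32 = False.
Unit clause (m_31) forces m_31 = True.
Unit clause (¬m_41) forces m_41 = False.
Unit clause (m_42) forces m_42 = True.
Now (¬m_42) is unsatisfied and unit — conflict.
Both values of m_21 lead to a conflict.
Both values of m_12 lead to a conflict.
So m_11 must be the other value — set m_11 = True.
Unit clause (¬m_21) forces m_21 = False.
Unit clause (¬m_31) forces m_31 = False.
Unit clause (¬m_41) forces m_41 = False.
Suppose m_22 = True.
Unit clause (¬m_12) forces m_12 = False.
Unit clause (¬m_32) forces m_32 = False.
Unit clause (m_33) forces m_33 = True.
Unit clause (¬m_42) forces m_42 = False.
Unit clause (m_43) forces m_43 = True.
Now (¬m_43) is unsatisfied and unit — conflict.
So m_22 must be the other value — set m_22 = False.
Unit clause (m_23) forces m_23 = True.
Unit clause (¬m_13) forces m_13 = False.
Unit clause (¬m_33) forces m_33 = False.
Unit clause (m_32) forces m_32 = True.
Unit clause (¬m_12) forces m_12 = False.
Unit clause (¬m_42) forces m_42 = False.
Unit clause (m_43) forces m_43 = True.
Now (¬m_43) is unsatisfied and unit — conflict.
Both values of m_22 lead to a conflict.
Both values of m_11 lead to a conflict.

UNSATISFIABLE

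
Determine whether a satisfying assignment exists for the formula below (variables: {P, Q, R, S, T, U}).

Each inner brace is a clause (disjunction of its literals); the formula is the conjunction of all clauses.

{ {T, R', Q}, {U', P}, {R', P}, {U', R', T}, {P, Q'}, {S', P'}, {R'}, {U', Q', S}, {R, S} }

Yes, satisfiable

(R') alone gives R = 0.
(S) alone gives S = 1.
(P') alone gives P = 0.
(U') alone gives U = 0.
(Q') alone gives Q = 0.
No clause remains; T is free.
A satisfying assignment: P ↦ 0,  Q ↦ 0,  R ↦ 0,  S ↦ 1,  T ↦ 0,  U ↦ 0.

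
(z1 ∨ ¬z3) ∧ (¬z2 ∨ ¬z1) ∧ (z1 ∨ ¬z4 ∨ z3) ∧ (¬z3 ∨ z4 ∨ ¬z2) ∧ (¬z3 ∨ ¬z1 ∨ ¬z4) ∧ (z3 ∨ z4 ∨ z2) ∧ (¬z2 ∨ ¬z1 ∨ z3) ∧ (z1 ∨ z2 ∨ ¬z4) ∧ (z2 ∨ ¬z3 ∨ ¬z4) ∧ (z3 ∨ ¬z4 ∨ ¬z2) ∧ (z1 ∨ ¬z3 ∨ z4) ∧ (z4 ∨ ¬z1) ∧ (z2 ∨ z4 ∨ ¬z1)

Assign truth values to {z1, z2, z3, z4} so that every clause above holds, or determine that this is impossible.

Branch on z1: set z1 = False.
Unit clause (¬z3) forces z3 = False.
Unit clause (¬z4) forces z4 = False.
Unit clause (z2) forces z2 = True.
Every clause now holds.

z1=False; z2=True; z3=False; z4=False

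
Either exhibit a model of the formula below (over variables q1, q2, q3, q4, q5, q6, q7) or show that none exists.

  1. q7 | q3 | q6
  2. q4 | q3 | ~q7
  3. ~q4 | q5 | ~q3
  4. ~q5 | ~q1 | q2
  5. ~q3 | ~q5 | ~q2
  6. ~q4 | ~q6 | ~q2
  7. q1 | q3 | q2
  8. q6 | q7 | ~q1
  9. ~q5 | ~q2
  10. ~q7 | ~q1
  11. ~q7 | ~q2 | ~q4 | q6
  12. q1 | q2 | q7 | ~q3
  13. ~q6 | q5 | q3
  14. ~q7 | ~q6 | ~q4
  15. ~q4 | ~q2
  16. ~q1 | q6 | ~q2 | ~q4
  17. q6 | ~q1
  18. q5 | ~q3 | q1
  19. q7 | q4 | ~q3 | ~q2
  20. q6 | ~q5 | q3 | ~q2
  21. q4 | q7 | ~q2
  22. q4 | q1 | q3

q1 ↦ 0, q2 ↦ 0, q3 ↦ 1, q4 ↦ 0, q5 ↦ 1, q6 ↦ 1, q7 ↦ 1

Case q5 = 1:
The clause (~q2) is unit, so q2 = 0.
The clause (~q1) is unit, so q1 = 0.
The clause (q3) is unit, so q3 = 1.
The clause (q7) is unit, so q7 = 1.
Case q6 = 1:
The clause (~q4) is unit, so q4 = 0.
All clauses are satisfied.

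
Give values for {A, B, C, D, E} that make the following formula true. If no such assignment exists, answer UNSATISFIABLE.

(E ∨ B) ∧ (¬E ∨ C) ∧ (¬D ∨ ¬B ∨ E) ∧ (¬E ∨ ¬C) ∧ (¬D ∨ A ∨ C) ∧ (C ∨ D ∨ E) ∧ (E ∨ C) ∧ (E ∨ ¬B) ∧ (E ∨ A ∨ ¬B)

Branch on E: set E = True.
(C) alone gives C = True.
But (¬C) is also a unit clause — contradiction.
Backtrack on E: now try E = False.
(B) alone gives B = True.
But (¬B) is also a unit clause — contradiction.
Both values of E lead to a conflict.

UNSATISFIABLE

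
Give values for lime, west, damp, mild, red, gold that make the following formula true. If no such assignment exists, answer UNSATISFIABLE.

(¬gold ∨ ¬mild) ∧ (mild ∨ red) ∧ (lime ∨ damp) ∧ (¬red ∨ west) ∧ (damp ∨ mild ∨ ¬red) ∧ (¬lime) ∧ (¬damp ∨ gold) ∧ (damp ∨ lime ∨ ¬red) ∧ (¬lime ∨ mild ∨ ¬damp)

lime=False,  west=True,  damp=True,  mild=False,  red=True,  gold=True

The clause (¬lime) is unit, so lime = False.
The clause (damp) is unit, so damp = True.
The clause (gold) is unit, so gold = True.
The clause (¬mild) is unit, so mild = False.
The clause (red) is unit, so red = True.
The clause (west) is unit, so west = True.
This assignment satisfies each clause.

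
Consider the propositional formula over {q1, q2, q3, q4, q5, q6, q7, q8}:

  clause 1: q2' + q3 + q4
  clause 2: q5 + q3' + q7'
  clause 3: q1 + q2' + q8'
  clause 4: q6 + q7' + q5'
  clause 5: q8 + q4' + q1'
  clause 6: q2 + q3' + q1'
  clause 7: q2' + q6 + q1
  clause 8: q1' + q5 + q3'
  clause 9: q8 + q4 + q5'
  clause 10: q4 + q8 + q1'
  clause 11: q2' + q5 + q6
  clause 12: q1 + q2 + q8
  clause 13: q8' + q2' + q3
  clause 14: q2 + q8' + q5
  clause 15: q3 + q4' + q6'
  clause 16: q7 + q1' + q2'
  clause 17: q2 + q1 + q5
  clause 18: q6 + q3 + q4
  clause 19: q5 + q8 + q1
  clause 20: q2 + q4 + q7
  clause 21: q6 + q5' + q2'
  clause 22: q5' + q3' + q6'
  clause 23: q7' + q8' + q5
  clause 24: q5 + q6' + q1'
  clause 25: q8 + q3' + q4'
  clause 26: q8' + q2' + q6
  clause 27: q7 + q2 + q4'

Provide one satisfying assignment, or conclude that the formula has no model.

q1: 1,  q2: 0,  q3: 0,  q4: 0,  q5: 1,  q6: 1,  q7: 1,  q8: 1

Case q2 = 0:
Case q3 = 0:
Case q1 = 1:
Case q8 = 1:
The clause (q5) is unit, so q5 = 1.
Case q6 = 1:
The clause (q4') is unit, so q4 = 0.
The clause (q7) is unit, so q7 = 1.
All clauses are satisfied.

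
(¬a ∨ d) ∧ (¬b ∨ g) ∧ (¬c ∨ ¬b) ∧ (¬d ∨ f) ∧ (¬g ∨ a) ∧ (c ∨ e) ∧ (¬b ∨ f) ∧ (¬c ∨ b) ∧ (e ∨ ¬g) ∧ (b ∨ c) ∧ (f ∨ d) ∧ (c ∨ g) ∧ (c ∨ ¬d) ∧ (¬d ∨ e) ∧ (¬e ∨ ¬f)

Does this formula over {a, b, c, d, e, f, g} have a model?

Unsatisfiable

Case a = False:
From the singleton clause (¬g), g = False.
From the singleton clause (¬b), b = False.
From the singleton clause (¬c), c = False.
Now (c) is unsatisfied and unit — conflict.
That branch fails; take a = True instead.
From the singleton clause (d), d = True.
From the singleton clause (f), f = True.
From the singleton clause (c), c = True.
From the singleton clause (¬b), b = False.
Now (b) is unsatisfied and unit — conflict.
Neither a = True nor a = False works.
No assignment satisfies every clause.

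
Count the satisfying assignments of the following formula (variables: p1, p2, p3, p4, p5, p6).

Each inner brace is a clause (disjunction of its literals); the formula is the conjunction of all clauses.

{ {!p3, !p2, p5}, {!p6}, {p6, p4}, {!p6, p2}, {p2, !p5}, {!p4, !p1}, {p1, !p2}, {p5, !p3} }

1

There are 2^6 = 64 truth assignments over (p1, p2, p3, p4, p5, p6).
Split on p3. With p3 = true, the clauses containing p3 are satisfied and !p3 drops from the rest; 0 of the 2^5 = 32 assignments to the other variables satisfy what remains.
With p3 = false, by the same count on the reduced clause set, 1 assignment works.
Total: 0 + 1 = 1.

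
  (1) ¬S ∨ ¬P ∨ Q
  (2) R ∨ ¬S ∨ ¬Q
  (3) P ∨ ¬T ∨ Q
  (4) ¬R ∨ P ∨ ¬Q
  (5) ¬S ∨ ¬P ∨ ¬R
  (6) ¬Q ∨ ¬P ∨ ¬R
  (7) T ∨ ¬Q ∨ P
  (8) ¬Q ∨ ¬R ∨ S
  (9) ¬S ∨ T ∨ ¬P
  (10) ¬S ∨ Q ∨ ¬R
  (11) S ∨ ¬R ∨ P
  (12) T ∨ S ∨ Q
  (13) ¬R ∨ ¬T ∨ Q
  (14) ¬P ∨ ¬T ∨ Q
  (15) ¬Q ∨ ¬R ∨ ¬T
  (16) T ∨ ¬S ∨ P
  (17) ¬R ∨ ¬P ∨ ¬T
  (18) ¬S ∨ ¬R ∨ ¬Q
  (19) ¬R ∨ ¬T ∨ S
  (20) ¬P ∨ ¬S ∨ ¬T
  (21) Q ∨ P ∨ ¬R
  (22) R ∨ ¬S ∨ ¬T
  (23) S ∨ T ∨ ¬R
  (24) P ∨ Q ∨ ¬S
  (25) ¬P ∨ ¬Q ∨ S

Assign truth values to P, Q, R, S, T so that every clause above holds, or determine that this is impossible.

Case S = False:
Case Q = True:
The clause (¬R) is unit, so R = False.
The clause (¬P) is unit, so P = False.
The clause (T) is unit, so T = True.
All clauses are satisfied.

P: False,  Q: True,  R: False,  S: False,  T: True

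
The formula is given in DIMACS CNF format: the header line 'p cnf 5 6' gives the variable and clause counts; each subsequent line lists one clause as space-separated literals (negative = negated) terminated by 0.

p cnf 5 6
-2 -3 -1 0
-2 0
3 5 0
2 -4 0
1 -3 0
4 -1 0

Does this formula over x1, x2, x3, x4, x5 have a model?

From the singleton clause (¬x2), x2 = False.
From the singleton clause (¬x4), x4 = False.
From the singleton clause (¬x1), x1 = False.
From the singleton clause (¬x3), x3 = False.
From the singleton clause (x5), x5 = True.
Every clause now holds.
A satisfying assignment: x1: False,  x2: False,  x3: False,  x4: False,  x5: True.

Yes, satisfiable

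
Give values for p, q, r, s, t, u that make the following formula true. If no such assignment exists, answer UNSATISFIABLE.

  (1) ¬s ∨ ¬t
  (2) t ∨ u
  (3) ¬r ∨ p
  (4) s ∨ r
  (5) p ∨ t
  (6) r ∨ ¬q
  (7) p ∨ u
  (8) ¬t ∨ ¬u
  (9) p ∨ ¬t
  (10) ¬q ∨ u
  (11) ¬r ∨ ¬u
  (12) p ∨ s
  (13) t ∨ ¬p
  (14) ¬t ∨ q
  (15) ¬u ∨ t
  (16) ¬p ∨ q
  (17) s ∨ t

UNSATISFIABLE

Branch on s: set s = False.
(r) alone gives r = True.
(p) alone gives p = True.
(¬u) alone gives u = False.
(t) alone gives t = True.
(¬q) alone gives q = False.
That conflicts with the unit clause (q).
Backtrack on s: now try s = True.
(¬t) alone gives t = False.
(u) alone gives u = True.
That conflicts with the unit clause (¬u).
Neither s = True nor s = False works.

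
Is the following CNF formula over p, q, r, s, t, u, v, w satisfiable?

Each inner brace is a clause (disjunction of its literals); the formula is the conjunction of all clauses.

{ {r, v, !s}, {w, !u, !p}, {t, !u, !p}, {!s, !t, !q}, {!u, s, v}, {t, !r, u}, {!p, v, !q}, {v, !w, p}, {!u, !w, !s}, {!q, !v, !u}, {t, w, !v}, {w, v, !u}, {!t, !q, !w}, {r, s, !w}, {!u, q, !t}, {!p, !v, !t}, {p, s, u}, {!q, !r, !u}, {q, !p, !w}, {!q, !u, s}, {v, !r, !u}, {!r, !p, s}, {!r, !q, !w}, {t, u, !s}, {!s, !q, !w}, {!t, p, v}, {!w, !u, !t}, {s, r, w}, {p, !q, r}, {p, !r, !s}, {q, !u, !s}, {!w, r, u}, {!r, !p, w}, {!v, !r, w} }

Try r = true.
Try t = false.
Unit clause (u) forces u = true.
Unit clause (!p) forces p = false.
Unit clause (!q) forces q = false.
Unit clause (v) forces v = true.
Unit clause (w) forces w = true.
Unit clause (!s) forces s = false.
All clauses are satisfied.
A satisfying assignment: p ↦ false, q ↦ false, r ↦ true, s ↦ false, t ↦ false, u ↦ true, v ↦ true, w ↦ true.

Yes, satisfiable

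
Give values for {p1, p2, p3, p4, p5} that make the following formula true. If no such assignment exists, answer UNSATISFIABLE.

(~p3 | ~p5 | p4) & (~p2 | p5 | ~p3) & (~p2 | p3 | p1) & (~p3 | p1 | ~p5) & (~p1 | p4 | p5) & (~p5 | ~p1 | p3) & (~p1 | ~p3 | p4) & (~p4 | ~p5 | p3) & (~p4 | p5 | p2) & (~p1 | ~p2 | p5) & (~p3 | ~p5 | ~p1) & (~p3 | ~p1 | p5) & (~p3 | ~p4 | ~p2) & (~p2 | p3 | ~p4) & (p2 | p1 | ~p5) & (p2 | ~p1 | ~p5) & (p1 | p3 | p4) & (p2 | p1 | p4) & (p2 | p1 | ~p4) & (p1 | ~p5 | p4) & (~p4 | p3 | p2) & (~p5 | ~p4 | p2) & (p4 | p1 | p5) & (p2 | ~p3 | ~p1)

UNSATISFIABLE

Suppose p3 = 0.
Suppose p2 = 0.
From the singleton clause (~p4), p4 = 0.
From the singleton clause (p1), p1 = 1.
From the singleton clause (p5), p5 = 1.
But (~p5) is also a unit clause — contradiction.
Undo p2 and try p2 = 1.
From the singleton clause (p1), p1 = 1.
From the singleton clause (~p5), p5 = 0.
But (p5) is also a unit clause — contradiction.
Either choice for p2 ends in contradiction.
Undo p3 and try p3 = 1.
Suppose p5 = 0.
From the singleton clause (~p2), p2 = 0.
From the singleton clause (~p4), p4 = 0.
From the singleton clause (~p1), p1 = 0.
But (p1) is also a unit clause — contradiction.
Undo p5 and try p5 = 1.
From the singleton clause (p4), p4 = 1.
From the singleton clause (p1), p1 = 1.
But (~p1) is also a unit clause — contradiction.
Either choice for p5 ends in contradiction.
Either choice for p3 ends in contradiction.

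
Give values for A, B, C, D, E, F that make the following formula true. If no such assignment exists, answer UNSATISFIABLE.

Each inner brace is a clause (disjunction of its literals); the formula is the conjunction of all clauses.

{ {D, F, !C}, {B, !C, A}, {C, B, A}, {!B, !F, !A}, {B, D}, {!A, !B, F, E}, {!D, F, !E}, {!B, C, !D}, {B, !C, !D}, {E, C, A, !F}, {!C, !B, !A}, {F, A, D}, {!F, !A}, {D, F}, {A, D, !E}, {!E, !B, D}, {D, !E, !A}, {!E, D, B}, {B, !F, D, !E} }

Case B = false:
From the singleton clause (D), D = true.
From the singleton clause (!C), C = false.
From the singleton clause (A), A = true.
From the singleton clause (!F), F = false.
From the singleton clause (!E), E = false.
This assignment satisfies each clause.

A=true; B=false; C=false; D=true; E=false; F=false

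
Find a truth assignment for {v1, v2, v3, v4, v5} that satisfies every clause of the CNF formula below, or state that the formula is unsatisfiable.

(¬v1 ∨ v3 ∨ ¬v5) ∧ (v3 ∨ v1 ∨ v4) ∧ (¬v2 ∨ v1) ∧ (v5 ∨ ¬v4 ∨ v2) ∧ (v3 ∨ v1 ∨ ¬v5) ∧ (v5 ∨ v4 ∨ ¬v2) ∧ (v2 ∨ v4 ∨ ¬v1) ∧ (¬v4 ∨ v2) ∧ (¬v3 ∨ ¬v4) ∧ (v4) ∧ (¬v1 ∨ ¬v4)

Unit clause (v4) forces v4 = True.
Unit clause (v2) forces v2 = True.
Unit clause (v1) forces v1 = True.
That conflicts with the unit clause (¬v1).

UNSATISFIABLE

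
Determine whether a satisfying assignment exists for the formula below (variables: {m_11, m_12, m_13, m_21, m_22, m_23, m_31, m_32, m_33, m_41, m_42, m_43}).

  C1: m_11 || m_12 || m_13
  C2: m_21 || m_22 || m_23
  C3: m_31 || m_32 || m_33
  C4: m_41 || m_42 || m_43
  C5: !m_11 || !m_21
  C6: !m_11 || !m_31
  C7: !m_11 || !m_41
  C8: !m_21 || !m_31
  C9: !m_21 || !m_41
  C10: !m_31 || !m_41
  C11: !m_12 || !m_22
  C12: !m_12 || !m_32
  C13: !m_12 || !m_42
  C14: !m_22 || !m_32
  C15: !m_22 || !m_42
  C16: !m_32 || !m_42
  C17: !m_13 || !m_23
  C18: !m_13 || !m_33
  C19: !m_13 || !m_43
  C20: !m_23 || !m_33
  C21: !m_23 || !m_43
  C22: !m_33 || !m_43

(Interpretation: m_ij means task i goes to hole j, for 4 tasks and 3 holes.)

No

Case m_11 = false:
Case m_12 = true:
Unit clause (!m_22) forces m_22 = false.
Unit clause (!m_32) forces m_32 = false.
Unit clause (!m_42) forces m_42 = false.
Case m_21 = true:
Unit clause (!m_31) forces m_31 = false.
Unit clause (m_33) forces m_33 = true.
Unit clause (!m_41) forces m_41 = false.
Unit clause (m_43) forces m_43 = true.
That conflicts with the unit clause (!m_43).
Undo m_21 and try m_21 = false.
Unit clause (m_23) forces m_23 = true.
Unit clause (!m_13) forces m_13 = false.
Unit clause (!m_33) forces m_33 = false.
Unit clause (m_31) forces m_31 = true.
Unit clause (!m_41) forces m_41 = false.
Unit clause (m_43) forces m_43 = true.
That conflicts with the unit clause (!m_43).
Both values of m_21 lead to a conflict.
Undo m_12 and try m_12 = false.
Unit clause (m_13) forces m_13 = true.
Unit clause (!m_23) forces m_23 = false.
Unit clause (!m_33) forces m_33 = false.
Unit clause (!m_43) forces m_43 = false.
Case m_21 = true:
Unit clause (!m_31) forces m_31 = false.
Unit clause (m_32) forces m_32 = true.
Unit clause (!m_41) forces m_41 = false.
Unit clause (m_42) forces m_42 = true.
That conflicts with the unit clause (!m_42).
Undo m_21 and try m_21 = false.
Unit clause (m_22) forces m_22 = true.
Unit clause (!m_32) forces m_32 = false.
Unit clause (m_31) forces m_31 = true.
Unit clause (!m_41) forces m_41 = false.
Unit clause (m_42) forces m_42 = true.
That conflicts with the unit clause (!m_42).
Both values of m_21 lead to a conflict.
Both values of m_12 lead to a conflict.
Undo m_11 and try m_11 = true.
Unit clause (!m_21) forces m_21 = false.
Unit clause (!m_31) forces m_31 = false.
Unit clause (!m_41) forces m_41 = false.
Case m_22 = true:
Unit clause (!m_12) forces m_12 = false.
Unit clause (!m_32) forces m_32 = false.
Unit clause (m_33) forces m_33 = true.
Unit clause (!m_42) forces m_42 = false.
Unit clause (m_43) forces m_43 = true.
That conflicts with the unit clause (!m_43).
Undo m_22 and try m_22 = false.
Unit clause (m_23) forces m_23 = true.
Unit clause (!m_13) forces m_13 = false.
Unit clause (!m_33) forces m_33 = false.
Unit clause (m_32) forces m_32 = true.
Unit clause (!m_12) forces m_12 = false.
Unit clause (!m_42) forces m_42 = false.
Unit clause (m_43) forces m_43 = true.
That conflicts with the unit clause (!m_43).
Both values of m_22 lead to a conflict.
Both values of m_11 lead to a conflict.
No assignment satisfies every clause.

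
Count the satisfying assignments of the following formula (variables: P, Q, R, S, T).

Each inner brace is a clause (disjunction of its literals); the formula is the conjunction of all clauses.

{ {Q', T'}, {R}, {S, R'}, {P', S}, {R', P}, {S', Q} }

1

There are 2^5 = 32 truth assignments over (P, Q, R, S, T).
Split on P. With P = 1, the clauses containing P are satisfied and P' drops from the rest; 1 of the 2^4 = 16 assignments to the other variables satisfy what remains.
With P = 0, by the same count on the reduced clause set, 0 assignments work.
Total: 1 + 0 = 1.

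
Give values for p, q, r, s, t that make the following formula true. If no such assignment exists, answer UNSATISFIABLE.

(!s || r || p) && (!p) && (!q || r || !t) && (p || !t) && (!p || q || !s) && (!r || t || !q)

p: false; q: false; r: true; s: true; t: false

Unit clause (!p) forces p = false.
Unit clause (!t) forces t = false.
Suppose s = true.
Unit clause (r) forces r = true.
Unit clause (!q) forces q = false.
This assignment satisfies each clause.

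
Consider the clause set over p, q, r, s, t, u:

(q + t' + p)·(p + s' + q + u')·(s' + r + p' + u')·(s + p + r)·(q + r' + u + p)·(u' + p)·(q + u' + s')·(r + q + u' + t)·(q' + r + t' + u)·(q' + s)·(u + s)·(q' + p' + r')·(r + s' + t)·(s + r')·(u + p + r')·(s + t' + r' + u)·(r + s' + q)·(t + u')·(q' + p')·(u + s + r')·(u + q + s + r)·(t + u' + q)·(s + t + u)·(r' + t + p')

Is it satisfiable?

Branch on u: set u = 1.
Unit clause (p) forces p = 1.
Unit clause (t) forces t = 1.
Unit clause (q') forces q = 0.
Unit clause (s') forces s = 0.
Unit clause (r') forces r = 0.
All clauses are satisfied.
A satisfying assignment: p=1,  q=0,  r=0,  s=0,  t=1,  u=1.

Yes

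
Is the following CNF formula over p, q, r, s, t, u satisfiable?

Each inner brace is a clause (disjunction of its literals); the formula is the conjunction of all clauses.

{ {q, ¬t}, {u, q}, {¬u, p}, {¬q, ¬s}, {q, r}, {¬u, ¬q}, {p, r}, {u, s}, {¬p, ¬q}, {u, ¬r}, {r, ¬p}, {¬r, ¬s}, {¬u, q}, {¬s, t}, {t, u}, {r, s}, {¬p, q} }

Try q = True.
The clause (¬s) is unit, so s = False.
The clause (¬u) is unit, so u = False.
Now (u) is unsatisfied and unit — conflict.
So q must be the other value — set q = False.
The clause (¬t) is unit, so t = False.
The clause (u) is unit, so u = True.
Now (¬u) is unsatisfied and unit — conflict.
Either choice for q ends in contradiction.
No assignment satisfies every clause.

No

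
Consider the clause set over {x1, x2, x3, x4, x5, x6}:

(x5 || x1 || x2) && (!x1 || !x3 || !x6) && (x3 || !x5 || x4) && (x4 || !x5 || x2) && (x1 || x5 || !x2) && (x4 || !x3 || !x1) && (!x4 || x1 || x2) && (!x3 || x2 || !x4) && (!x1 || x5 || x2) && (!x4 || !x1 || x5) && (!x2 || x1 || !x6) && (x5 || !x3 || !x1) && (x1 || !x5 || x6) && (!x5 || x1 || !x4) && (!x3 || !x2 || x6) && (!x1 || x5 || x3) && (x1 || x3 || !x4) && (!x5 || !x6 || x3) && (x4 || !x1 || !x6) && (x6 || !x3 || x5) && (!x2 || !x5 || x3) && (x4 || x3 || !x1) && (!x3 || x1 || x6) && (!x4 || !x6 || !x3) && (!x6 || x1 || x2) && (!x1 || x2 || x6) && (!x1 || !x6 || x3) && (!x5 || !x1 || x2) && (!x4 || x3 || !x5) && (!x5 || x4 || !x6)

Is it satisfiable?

Unsatisfiable

Try x5 = true.
Try x3 = true.
Try x1 = false.
From the singleton clause (x6), x6 = true.
From the singleton clause (!x2), x2 = false.
Now (x2) is unsatisfied and unit — conflict.
Undo x1 and try x1 = true.
From the singleton clause (!x6), x6 = false.
From the singleton clause (x4), x4 = true.
From the singleton clause (x2), x2 = true.
Now (!x2) is unsatisfied and unit — conflict.
Both values of x1 lead to a conflict.
Undo x3 and try x3 = false.
From the singleton clause (x4), x4 = true.
Now (!x4) is unsatisfied and unit — conflict.
Both values of x3 lead to a conflict.
Undo x5 and try x5 = false.
Try x1 = true.
From the singleton clause (x2), x2 = true.
From the singleton clause (!x4), x4 = false.
From the singleton clause (!x3), x3 = false.
Now (x3) is unsatisfied and unit — conflict.
Undo x1 and try x1 = false.
From the singleton clause (x2), x2 = true.
Now (!x2) is unsatisfied and unit — conflict.
Both values of x1 lead to a conflict.
Both values of x5 lead to a conflict.
No assignment satisfies every clause.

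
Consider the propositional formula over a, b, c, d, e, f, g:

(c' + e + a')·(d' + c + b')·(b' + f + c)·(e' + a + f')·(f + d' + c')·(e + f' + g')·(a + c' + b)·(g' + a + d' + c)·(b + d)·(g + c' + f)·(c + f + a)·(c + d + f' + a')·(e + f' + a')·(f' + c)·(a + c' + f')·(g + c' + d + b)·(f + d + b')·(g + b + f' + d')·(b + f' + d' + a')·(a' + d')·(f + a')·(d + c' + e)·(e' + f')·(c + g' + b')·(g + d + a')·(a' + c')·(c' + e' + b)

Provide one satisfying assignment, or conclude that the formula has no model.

UNSATISFIABLE

Suppose b = 1.
Suppose d = 0.
From the singleton clause (f), f = 1.
From the singleton clause (c), c = 1.
From the singleton clause (a), a = 1.
But (a') is also a unit clause — contradiction.
Backtrack on d: now try d = 1.
From the singleton clause (c), c = 1.
From the singleton clause (f), f = 1.
From the singleton clause (a), a = 1.
But (a') is also a unit clause — contradiction.
Neither d = 1 nor d = 0 works.
Backtrack on b: now try b = 0.
From the singleton clause (d), d = 1.
From the singleton clause (a'), a = 0.
From the singleton clause (c'), c = 0.
From the singleton clause (g'), g = 0.
From the singleton clause (f), f = 1.
But (f') is also a unit clause — contradiction.
Neither b = 1 nor b = 0 works.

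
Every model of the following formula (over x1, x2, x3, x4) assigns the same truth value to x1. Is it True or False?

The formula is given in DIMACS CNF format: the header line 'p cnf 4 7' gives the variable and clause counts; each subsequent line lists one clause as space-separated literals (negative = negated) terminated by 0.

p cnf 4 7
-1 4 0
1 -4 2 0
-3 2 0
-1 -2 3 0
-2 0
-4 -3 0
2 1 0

True

Suppose x1 = False.
The clause (¬x2) is unit, so x2 = False.
Now (x2) is unsatisfied and unit — conflict.
So every satisfying assignment has x1 = True.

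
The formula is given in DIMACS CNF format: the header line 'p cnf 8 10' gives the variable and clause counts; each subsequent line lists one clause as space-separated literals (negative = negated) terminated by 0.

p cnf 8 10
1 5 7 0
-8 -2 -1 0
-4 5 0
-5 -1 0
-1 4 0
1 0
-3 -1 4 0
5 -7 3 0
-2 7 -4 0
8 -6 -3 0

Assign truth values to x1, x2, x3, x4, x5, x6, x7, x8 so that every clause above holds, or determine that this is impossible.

UNSATISFIABLE

The clause (x1) is unit, so x1 = True.
The clause (¬x5) is unit, so x5 = False.
The clause (¬x4) is unit, so x4 = False.
That conflicts with the unit clause (x4).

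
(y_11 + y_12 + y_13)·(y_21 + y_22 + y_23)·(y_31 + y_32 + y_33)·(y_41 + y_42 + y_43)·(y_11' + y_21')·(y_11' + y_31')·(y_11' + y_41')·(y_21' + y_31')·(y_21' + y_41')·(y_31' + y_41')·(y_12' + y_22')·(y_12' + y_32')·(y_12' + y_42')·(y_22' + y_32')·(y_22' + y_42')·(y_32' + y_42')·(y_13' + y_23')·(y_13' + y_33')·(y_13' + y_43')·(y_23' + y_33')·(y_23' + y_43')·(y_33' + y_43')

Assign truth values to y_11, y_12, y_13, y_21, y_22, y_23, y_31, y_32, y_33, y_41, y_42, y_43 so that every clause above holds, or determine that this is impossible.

UNSATISFIABLE

Suppose y_11 = 0.
Suppose y_12 = 1.
(y_22') alone gives y_22 = 0.
(y_32') alone gives y_32 = 0.
(y_42') alone gives y_42 = 0.
Suppose y_21 = 1.
(y_31') alone gives y_31 = 0.
(y_33) alone gives y_33 = 1.
(y_41') alone gives y_41 = 0.
(y_43) alone gives y_43 = 1.
But (y_43') is also a unit clause — contradiction.
So y_21 must be the other value — set y_21 = 0.
(y_23) alone gives y_23 = 1.
(y_13') alone gives y_13 = 0.
(y_33') alone gives y_33 = 0.
(y_31) alone gives y_31 = 1.
(y_41') alone gives y_41 = 0.
(y_43) alone gives y_43 = 1.
But (y_43') is also a unit clause — contradiction.
Neither y_21 = 1 nor y_21 = 0 works.
So y_12 must be the other value — set y_12 = 0.
(y_13) alone gives y_13 = 1.
(y_23') alone gives y_23 = 0.
(y_33') alone gives y_33 = 0.
(y_43') alone gives y_43 = 0.
Suppose y_21 = 1.
(y_31') alone gives y_31 = 0.
(y_32) alone gives y_32 = 1.
(y_41') alone gives y_41 = 0.
(y_42) alone gives y_42 = 1.
But (y_42') is also a unit clause — contradiction.
So y_21 must be the other value — set y_21 = 0.
(y_22) alone gives y_22 = 1.
(y_32') alone gives y_32 = 0.
(y_31) alone gives y_31 = 1.
(y_41') alone gives y_41 = 0.
(y_42) alone gives y_42 = 1.
But (y_42') is also a unit clause — contradiction.
Neither y_21 = 1 nor y_21 = 0 works.
Neither y_12 = 1 nor y_12 = 0 works.
So y_11 must be the other value — set y_11 = 1.
(y_21') alone gives y_21 = 0.
(y_31') alone gives y_31 = 0.
(y_41') alone gives y_41 = 0.
Suppose y_22 = 1.
(y_12') alone gives y_12 = 0.
(y_32') alone gives y_32 = 0.
(y_33) alone gives y_33 = 1.
(y_42') alone gives y_42 = 0.
(y_43) alone gives y_43 = 1.
But (y_43') is also a unit clause — contradiction.
So y_22 must be the other value — set y_22 = 0.
(y_23) alone gives y_23 = 1.
(y_13') alone gives y_13 = 0.
(y_33') alone gives y_33 = 0.
(y_32) alone gives y_32 = 1.
(y_12') alone gives y_12 = 0.
(y_42') alone gives y_42 = 0.
(y_43) alone gives y_43 = 1.
But (y_43') is also a unit clause — contradiction.
Neither y_22 = 1 nor y_22 = 0 works.
Neither y_11 = 1 nor y_11 = 0 works.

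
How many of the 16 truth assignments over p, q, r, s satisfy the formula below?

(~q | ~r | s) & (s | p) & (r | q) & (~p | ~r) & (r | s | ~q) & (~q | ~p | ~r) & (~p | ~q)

There are 2^4 = 16 truth assignments over (p, q, r, s).
Check each against the 7 clauses (columns in the order p, q, r, s):
  F F F F  ✗ fails (s | p)
  F F F T  ✗ fails (r | q)
  F F T F  ✗ fails (s | p)
  F F T T  ✓ satisfies all
  F T F F  ✗ fails (s | p)
  F T F T  ✓ satisfies all
  F T T F  ✗ fails (~q | ~r | s)
  F T T T  ✓ satisfies all
  T F F F  ✗ fails (r | q)
  T F F T  ✗ fails (r | q)
  T F T F  ✗ fails (~p | ~r)
  T F T T  ✗ fails (~p | ~r)
  T T F F  ✗ fails (r | s | ~q)
  T T F T  ✗ fails (~p | ~q)
  T T T F  ✗ fails (~q | ~r | s)
  T T T T  ✗ fails (~p | ~r)
3 of the 16 rows are models.

3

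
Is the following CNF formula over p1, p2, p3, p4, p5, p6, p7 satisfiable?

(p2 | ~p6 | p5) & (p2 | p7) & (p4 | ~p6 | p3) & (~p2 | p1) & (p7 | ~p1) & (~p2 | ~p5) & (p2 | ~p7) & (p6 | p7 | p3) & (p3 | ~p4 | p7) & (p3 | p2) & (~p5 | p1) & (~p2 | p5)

No, unsatisfiable

Branch on p2: set p2 = 1.
The clause (p1) is unit, so p1 = 1.
The clause (p7) is unit, so p7 = 1.
The clause (~p5) is unit, so p5 = 0.
But (p5) is also a unit clause — contradiction.
Undo p2 and try p2 = 0.
The clause (p7) is unit, so p7 = 1.
But (~p7) is also a unit clause — contradiction.
Neither p2 = 1 nor p2 = 0 works.
No assignment satisfies every clause.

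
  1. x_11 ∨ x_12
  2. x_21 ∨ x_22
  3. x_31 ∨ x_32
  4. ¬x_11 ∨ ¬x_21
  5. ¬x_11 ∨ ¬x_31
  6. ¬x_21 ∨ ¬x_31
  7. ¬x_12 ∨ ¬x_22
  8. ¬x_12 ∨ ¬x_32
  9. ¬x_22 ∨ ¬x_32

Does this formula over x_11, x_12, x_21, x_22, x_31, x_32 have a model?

Unsatisfiable

Try x_11 = True.
(¬x_21) alone gives x_21 = False.
(x_22) alone gives x_22 = True.
(¬x_31) alone gives x_31 = False.
(x_32) alone gives x_32 = True.
But (¬x_32) is also a unit clause — contradiction.
Backtrack on x_11: now try x_11 = False.
(x_12) alone gives x_12 = True.
(¬x_22) alone gives x_22 = False.
(x_21) alone gives x_21 = True.
(¬x_31) alone gives x_31 = False.
(x_32) alone gives x_32 = True.
But (¬x_32) is also a unit clause — contradiction.
Both values of x_11 lead to a conflict.
No assignment satisfies every clause.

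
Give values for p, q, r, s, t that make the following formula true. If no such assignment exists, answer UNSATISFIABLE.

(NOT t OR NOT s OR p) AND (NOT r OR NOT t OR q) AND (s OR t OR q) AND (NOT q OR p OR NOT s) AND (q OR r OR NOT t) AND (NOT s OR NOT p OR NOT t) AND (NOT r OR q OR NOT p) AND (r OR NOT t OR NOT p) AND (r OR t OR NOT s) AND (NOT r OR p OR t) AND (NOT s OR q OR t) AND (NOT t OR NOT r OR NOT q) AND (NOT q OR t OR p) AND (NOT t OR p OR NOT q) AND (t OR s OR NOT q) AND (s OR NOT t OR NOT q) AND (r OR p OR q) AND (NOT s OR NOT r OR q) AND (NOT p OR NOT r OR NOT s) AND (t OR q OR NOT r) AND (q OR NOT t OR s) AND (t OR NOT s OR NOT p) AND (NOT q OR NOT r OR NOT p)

UNSATISFIABLE

Try t = false.
Try s = true.
Unit clause (r) forces r = true.
Unit clause (p) forces p = true.
Now (NOT p) is unsatisfied and unit — conflict.
So s must be the other value — set s = false.
Unit clause (q) forces q = true.
Now (NOT q) is unsatisfied and unit — conflict.
Both values of s lead to a conflict.
So t must be the other value — set t = true.
Try s = false.
Unit clause (NOT q) forces q = false.
Now (q) is unsatisfied and unit — conflict.
So s must be the other value — set s = true.
Unit clause (p) forces p = true.
Now (NOT p) is unsatisfied and unit — conflict.
Both values of s lead to a conflict.
Both values of t lead to a conflict.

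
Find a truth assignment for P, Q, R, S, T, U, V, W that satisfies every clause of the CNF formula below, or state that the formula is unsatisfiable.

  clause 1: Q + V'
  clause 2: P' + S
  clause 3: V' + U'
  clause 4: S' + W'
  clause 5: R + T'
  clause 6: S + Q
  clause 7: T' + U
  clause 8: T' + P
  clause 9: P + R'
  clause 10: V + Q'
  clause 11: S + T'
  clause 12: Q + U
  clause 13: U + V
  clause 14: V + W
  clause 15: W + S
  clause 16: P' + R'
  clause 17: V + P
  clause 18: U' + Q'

Case Q = 1:
From the singleton clause (V), V = 1.
From the singleton clause (U'), U = 0.
From the singleton clause (T'), T = 0.
Case P = 0:
From the singleton clause (R'), R = 0.
Case S = 1:
From the singleton clause (W'), W = 0.
Every clause now holds.

P: 0, Q: 1, R: 0, S: 1, T: 0, U: 0, V: 1, W: 0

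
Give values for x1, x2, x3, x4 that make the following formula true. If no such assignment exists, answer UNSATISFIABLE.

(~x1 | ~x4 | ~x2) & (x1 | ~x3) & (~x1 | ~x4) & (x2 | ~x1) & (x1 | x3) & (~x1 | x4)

UNSATISFIABLE

Case x1 = 1:
(~x4) alone gives x4 = 0.
That conflicts with the unit clause (x4).
That branch fails; take x1 = 0 instead.
(~x3) alone gives x3 = 0.
That conflicts with the unit clause (x3).
Neither x1 = 1 nor x1 = 0 works.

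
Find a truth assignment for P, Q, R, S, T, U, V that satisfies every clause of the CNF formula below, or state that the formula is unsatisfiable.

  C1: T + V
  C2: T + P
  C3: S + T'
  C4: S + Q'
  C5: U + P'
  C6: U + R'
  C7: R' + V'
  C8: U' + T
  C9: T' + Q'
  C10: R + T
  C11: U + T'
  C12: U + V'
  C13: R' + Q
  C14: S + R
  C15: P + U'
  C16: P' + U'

Suppose T = 1.
(S) alone gives S = 1.
(Q') alone gives Q = 0.
(U) alone gives U = 1.
(R') alone gives R = 0.
(P) alone gives P = 1.
Now (P') is unsatisfied and unit — conflict.
That branch fails; take T = 0 instead.
(V) alone gives V = 1.
(P) alone gives P = 1.
(U) alone gives U = 1.
Now (U') is unsatisfied and unit — conflict.
Either choice for T ends in contradiction.

UNSATISFIABLE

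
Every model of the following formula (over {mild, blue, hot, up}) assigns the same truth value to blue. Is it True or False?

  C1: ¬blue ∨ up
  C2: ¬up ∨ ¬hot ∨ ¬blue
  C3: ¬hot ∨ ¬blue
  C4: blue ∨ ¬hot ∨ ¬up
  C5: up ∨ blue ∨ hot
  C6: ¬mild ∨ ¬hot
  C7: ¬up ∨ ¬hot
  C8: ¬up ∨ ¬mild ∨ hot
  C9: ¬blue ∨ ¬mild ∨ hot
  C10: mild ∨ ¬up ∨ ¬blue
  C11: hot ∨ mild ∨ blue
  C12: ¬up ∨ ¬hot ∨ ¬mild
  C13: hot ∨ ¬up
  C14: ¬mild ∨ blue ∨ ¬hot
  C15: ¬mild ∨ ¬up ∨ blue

False

Suppose blue = True.
Unit clause (up) forces up = True.
Unit clause (¬hot) forces hot = False.
That conflicts with the unit clause (hot).
So every satisfying assignment has blue = False.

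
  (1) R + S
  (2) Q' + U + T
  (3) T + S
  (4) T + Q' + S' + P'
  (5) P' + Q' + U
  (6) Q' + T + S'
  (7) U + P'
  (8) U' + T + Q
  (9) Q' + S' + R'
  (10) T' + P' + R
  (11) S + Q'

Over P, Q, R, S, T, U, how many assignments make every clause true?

12

There are 2^6 = 64 truth assignments over (P, Q, R, S, T, U).
Split on T. With T = 1, the clauses containing T are satisfied and T' drops from the rest; 10 of the 2^5 = 32 assignments to the other variables satisfy what remains.
With T = 0, by the same count on the reduced clause set, 2 assignments work.
(One model: P=F, Q=F, R=F, S=T, T=F, U=F.)
Total: 10 + 2 = 12.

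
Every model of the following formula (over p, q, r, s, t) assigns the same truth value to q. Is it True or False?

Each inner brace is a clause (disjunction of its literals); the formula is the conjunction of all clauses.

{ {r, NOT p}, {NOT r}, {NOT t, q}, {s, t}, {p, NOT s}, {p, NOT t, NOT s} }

Suppose q = false.
(NOT r) alone gives r = false.
(NOT p) alone gives p = false.
(NOT t) alone gives t = false.
(s) alone gives s = true.
But (NOT s) is also a unit clause — contradiction.
So every satisfying assignment has q = True.

True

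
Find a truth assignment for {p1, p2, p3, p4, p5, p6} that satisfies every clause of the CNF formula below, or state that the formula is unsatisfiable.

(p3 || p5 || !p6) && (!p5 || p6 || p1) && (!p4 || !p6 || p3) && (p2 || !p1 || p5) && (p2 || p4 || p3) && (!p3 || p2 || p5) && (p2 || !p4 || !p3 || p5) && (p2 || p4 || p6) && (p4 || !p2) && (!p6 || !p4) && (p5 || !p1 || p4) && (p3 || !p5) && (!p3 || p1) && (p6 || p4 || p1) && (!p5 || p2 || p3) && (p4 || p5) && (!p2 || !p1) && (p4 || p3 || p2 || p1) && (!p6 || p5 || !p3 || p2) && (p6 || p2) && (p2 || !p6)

p1: false, p2: true, p3: false, p4: true, p5: false, p6: false

Suppose p4 = true.
(!p6) alone gives p6 = false.
(p2) alone gives p2 = true.
(!p1) alone gives p1 = false.
(!p5) alone gives p5 = false.
(!p3) alone gives p3 = false.
Every clause now holds.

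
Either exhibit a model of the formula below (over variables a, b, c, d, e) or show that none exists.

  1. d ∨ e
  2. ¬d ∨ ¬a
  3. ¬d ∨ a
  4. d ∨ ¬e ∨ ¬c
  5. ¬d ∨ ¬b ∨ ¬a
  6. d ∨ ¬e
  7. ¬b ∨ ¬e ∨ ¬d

UNSATISFIABLE

Try d = True.
(¬a) alone gives a = False.
That conflicts with the unit clause (a).
Backtrack on d: now try d = False.
(e) alone gives e = True.
That conflicts with the unit clause (¬e).
Neither d = True nor d = False works.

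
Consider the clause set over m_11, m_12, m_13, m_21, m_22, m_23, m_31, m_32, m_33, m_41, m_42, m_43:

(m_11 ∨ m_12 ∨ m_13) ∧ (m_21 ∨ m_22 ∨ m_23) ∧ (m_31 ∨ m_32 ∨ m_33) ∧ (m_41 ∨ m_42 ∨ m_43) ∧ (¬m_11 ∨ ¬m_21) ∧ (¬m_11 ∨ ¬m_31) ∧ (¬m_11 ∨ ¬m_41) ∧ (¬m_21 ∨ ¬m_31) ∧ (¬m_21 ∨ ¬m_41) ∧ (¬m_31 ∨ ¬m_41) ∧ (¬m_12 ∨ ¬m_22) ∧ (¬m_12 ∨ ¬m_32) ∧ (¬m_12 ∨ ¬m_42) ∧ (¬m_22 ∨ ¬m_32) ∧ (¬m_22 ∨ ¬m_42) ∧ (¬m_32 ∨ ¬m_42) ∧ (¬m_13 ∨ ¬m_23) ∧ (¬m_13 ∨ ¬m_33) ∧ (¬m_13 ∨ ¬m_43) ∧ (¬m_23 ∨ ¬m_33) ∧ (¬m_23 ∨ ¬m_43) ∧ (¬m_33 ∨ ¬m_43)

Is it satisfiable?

Try m_11 = False.
Try m_12 = True.
The clause (¬m_22) is unit, so m_22 = False.
The clause (¬m_32) is unit, so m_32 = False.
The clause (¬m_42) is unit, so m_42 = False.
Try m_21 = True.
The clause (¬m_31) is unit, so m_31 = False.
The clause (m_33) is unit, so m_33 = True.
The clause (¬m_41) is unit, so m_41 = False.
The clause (m_43) is unit, so m_43 = True.
That conflicts with the unit clause (¬m_43).
So m_21 must be the other value — set m_21 = False.
The clause (m_23) is unit, so m_23 = True.
The clause (¬m_13) is unit, so m_13 = False.
The clause (¬m_33) is unit, so m_33 = False.
The clause (m_31) is unit, so m_31 = True.
The clause (¬m_41) is unit, so m_41 = False.
The clause (m_43) is unit, so m_43 = True.
That conflicts with the unit clause (¬m_43).
Both values of m_21 lead to a conflict.
So m_12 must be the other value — set m_12 = False.
The clause (m_13) is unit, so m_13 = True.
The clause (¬m_23) is unit, so m_23 = False.
The clause (¬m_33) is unit, so m_33 = False.
The clause (¬m_43) is unit, so m_43 = False.
Try m_21 = True.
The clause (¬m_31) is unit, so m_31 = False.
The clause (m_32) is unit, so m_32 = True.
The clause (¬m_41) is unit, so m_41 = False.
The clause (m_42) is unit, so m_42 = True.
That conflicts with the unit clause (¬m_42).
So m_21 must be the other value — set m_21 = False.
The clause (m_22) is unit, so m_22 = True.
The clause (¬m_32) is unit, so m_32 = False.
The clause (m_31) is unit, so m_31 = True.
The clause (¬m_41) is unit, so m_41 = False.
The clause (m_42) is unit, so m_42 = True.
That conflicts with the unit clause (¬m_42).
Both values of m_21 lead to a conflict.
Both values of m_12 lead to a conflict.
So m_11 must be the other value — set m_11 = True.
The clause (¬m_21) is unit, so m_21 = False.
The clause (¬m_31) is unit, so m_31 = False.
The clause (¬m_41) is unit, so m_41 = False.
Try m_22 = True.
The clause (¬m_12) is unit, so m_12 = False.
The clause (¬m_32) is unit, so m_32 = False.
The clause (m_33) is unit, so m_33 = True.
The clause (¬m_42) is unit, so m_42 = False.
The clause (m_43) is unit, so m_43 = True.
That conflicts with the unit clause (¬m_43).
So m_22 must be the other value — set m_22 = False.
The clause (m_23) is unit, so m_23 = True.
The clause (¬m_13) is unit, so m_13 = False.
The clause (¬m_33) is unit, so m_33 = False.
The clause (m_32) is unit, so m_32 = True.
The clause (¬m_12) is unit, so m_12 = False.
The clause (¬m_42) is unit, so m_42 = False.
The clause (m_43) is unit, so m_43 = True.
That conflicts with the unit clause (¬m_43).
Both values of m_22 lead to a conflict.
Both values of m_11 lead to a conflict.
No assignment satisfies every clause.

No, unsatisfiable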